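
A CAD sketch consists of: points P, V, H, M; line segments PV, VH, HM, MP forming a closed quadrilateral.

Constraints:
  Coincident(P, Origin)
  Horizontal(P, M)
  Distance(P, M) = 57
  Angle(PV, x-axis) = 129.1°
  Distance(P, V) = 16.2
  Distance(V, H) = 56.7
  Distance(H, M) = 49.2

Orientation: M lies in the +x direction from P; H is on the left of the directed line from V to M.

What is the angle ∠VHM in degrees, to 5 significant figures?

80.099°

Checks: P.y = 0.00, M.y = 0.00 ✓; |VH| = 56.70 ✓; |HM| = 49.20 ✓.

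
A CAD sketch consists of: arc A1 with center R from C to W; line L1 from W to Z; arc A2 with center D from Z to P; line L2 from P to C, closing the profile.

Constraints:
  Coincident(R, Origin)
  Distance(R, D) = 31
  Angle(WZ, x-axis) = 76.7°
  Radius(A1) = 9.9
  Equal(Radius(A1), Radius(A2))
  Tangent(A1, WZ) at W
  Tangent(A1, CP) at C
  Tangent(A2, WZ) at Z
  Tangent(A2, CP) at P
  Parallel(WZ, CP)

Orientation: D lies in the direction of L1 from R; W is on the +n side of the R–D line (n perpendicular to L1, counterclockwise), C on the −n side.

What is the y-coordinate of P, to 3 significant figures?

27.9

The slot axis is L1's direction at 76.7°, so u = (cos 76.7°, sin 76.7°) = (0.230, 0.973) and n = (−sin 76.7°, cos 76.7°) = (-0.973, 0.230). R is at the origin and D lies 31.0 along u from R, so D = 31.0·u = (7.13, 30.2). Tangency of A1 to both parallel lines with radius 9.9 puts W and C at R ± 9.9·n: W = (-9.63, 2.28), C = (9.63, -2.28). Equal radii place Z and P the same way about D: Z = D + 9.9·n = (-2.50, 32.4), P = D − 9.9·n = (16.8, 27.9). So P.y = 27.9.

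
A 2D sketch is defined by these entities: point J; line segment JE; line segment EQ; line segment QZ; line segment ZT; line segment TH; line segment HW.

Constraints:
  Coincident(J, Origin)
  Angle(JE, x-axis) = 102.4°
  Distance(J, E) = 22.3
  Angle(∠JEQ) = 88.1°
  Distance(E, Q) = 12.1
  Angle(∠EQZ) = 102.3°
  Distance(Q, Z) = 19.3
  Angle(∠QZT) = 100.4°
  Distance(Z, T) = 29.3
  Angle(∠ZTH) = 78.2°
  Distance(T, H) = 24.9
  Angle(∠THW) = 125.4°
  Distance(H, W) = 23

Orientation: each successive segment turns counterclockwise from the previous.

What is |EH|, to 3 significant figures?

16.5

∠QZT = 100.4° gives ZT at -8.40° from the x-axis; with |ZT| = 29.3, T = (13.1, -4.78). ∠ZTH = 78.2° gives TH at 93.4° from the x-axis; with |TH| = 24.9, H = (11.7, 20.1). Then |EH| = |H − E| = 16.5.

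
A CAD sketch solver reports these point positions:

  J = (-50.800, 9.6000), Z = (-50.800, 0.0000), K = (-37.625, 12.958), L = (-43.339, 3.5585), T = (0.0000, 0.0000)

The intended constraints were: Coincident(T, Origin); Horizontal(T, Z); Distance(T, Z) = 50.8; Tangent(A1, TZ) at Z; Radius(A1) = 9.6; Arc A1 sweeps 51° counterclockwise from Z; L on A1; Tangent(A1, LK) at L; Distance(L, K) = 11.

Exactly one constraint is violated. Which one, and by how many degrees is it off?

Tangent(A1, LK) at L — off by 7.70°.

T = (0.00, 0.00) ✓; T.y = 0.00, Z.y = 0.00 ✓; |TZ| = 50.80 ✓; ∠(JZ, ZT) = 90.00° ✓; |JZ| = 9.600 ✓; bearing(J→L) − bearing(J→Z) = 51.00° ✓; |JL| = 9.600 ✓; ∠(JL, LK) = 82.30° ✗; |LK| = 11.00 ✓.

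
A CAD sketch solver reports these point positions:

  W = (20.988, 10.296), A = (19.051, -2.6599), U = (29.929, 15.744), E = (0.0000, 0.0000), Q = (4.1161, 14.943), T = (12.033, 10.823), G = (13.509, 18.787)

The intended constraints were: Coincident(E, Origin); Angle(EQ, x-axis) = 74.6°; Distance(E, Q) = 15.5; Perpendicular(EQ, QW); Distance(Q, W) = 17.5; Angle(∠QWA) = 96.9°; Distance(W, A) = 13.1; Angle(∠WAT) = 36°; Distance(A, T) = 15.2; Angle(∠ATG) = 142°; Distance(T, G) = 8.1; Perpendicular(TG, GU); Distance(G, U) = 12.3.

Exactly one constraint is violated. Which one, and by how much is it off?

Distance(G, U) = 12.3 — off by 4.40.

E = (0.00, 0.00) ✓; EQ at 74.60° ✓; |EQ| = 15.50 ✓; ∠(EQ, QW) = 90.00° ✓; |QW| = 17.50 ✓; ∠QWA = 96.90° ✓; |WA| = 13.10 ✓; ∠WAT = 36.00° ✓; |AT| = 15.20 ✓; ∠ATG = 142.0° ✓; |TG| = 8.100 ✓; ∠(TG, GU) = 90.00° ✓; |GU| = 16.70 ✗.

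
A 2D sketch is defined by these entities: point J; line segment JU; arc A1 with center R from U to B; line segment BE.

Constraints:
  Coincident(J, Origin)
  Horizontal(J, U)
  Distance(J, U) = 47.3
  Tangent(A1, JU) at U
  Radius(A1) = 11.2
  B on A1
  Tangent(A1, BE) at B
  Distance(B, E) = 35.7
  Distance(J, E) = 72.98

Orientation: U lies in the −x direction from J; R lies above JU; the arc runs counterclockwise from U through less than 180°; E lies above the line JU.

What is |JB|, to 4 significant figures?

41.11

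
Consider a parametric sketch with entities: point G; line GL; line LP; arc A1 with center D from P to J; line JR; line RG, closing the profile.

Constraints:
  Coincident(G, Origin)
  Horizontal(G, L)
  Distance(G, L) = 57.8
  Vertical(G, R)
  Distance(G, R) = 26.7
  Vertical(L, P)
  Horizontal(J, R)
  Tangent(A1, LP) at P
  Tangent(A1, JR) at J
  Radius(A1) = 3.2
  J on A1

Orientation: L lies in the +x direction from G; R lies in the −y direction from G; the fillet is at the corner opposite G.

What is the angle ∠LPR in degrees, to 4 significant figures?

93.17°

G is at the origin; GL is horizontal with |GL| = 57.8 and L on the +x side, so L = (57.80, 0.000). GR is vertical with |GR| = 26.7 and R on the −y side, so R = (0.000, -26.70). The virtual corner opposite G is at (57.80, -26.70). A1 meets LP tangentially, so DP is at right angles to LP and the tangent condition forces DJ to be normal to JR, with radius 3.2, so the center D sits 3.2 in from both sides at D = (54.60, -23.50). That places the tangent points at P = (57.80, -23.50) on LP and J = (54.60, -26.70) on JR. Then cos ∠LPR = PL·PR / (|PL||PR|), giving 93.17°.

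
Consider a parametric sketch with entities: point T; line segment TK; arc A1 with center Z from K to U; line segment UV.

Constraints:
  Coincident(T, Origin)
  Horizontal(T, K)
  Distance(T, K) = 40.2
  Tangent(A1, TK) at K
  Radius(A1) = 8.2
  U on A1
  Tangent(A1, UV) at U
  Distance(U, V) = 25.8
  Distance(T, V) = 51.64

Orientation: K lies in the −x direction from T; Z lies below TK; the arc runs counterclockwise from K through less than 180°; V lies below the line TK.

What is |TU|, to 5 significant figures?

49.098

Checks: |ZU| = 8.200 ✓; ∠(ZU, UV) = 90.00° ✓; |UV| = 25.80 ✓; |TV| = 51.64 ✓.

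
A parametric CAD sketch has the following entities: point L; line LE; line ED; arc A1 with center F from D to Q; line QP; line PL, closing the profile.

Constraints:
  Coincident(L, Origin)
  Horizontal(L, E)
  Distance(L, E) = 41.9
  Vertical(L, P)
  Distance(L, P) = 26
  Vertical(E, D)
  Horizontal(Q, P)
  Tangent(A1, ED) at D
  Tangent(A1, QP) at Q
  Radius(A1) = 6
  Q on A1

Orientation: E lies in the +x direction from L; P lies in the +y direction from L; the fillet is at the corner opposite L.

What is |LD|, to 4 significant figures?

46.43

L is at the origin; LE is horizontal with |LE| = 41.9 and E on the +x side, so E = (41.90, 0.000). LP is vertical with |LP| = 26.0 and P on the +y side, so P = (0.000, 26.00). The virtual corner opposite L is at (41.90, 26.00). A1 meets ED tangentially, so FD is at right angles to ED and since A1 is tangent to QP there, FQ ⟂ QP, with radius 6.0, so the center F sits 6.0 in from both sides at F = (35.90, 20.00). That places the tangent points at D = (41.90, 20.00) on ED and Q = (35.90, 26.00) on QP. Then |LD| = |D − L| = 46.43.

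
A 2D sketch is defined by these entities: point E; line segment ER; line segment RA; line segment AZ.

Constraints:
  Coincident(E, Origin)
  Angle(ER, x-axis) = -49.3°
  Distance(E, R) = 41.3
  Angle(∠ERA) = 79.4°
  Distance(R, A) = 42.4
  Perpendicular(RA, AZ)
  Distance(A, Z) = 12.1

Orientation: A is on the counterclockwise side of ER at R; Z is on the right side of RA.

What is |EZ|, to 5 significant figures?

63.151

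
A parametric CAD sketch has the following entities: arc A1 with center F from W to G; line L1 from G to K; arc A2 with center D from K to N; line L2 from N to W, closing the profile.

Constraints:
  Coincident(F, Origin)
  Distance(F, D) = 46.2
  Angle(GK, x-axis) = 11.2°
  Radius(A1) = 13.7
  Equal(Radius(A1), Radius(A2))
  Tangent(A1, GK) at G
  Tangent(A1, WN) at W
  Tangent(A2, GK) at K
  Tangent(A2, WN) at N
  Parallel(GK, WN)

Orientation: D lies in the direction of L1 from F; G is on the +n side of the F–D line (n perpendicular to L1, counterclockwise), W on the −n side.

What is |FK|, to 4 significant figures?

48.19

The slot axis is L1's direction at 11.2°, so u = (cos 11.2°, sin 11.2°) = (0.9810, 0.1942) and n = (−sin 11.2°, cos 11.2°) = (-0.1942, 0.9810). F is at the origin and D lies 46.2 along u from F, so D = 46.2·u = (45.32, 8.974). Tangency of A1 to both parallel lines with radius 13.7 puts G and W at F ± 13.7·n: G = (-2.661, 13.44), W = (2.661, -13.44). Equal radii place K and N the same way about D: K = D + 13.7·n = (42.66, 22.41), N = D − 13.7·n = (47.98, -4.465). Then |FK| = |K − F| = 48.19.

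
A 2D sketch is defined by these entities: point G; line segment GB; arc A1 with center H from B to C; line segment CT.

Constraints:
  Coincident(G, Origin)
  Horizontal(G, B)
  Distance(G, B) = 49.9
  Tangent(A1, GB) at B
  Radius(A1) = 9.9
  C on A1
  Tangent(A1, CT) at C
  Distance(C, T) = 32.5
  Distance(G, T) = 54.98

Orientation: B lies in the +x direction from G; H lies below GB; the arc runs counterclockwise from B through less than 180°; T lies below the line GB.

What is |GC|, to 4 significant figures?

41.02

Checks: G = (0.00, 0.00) ✓; ∠(HB, BG) = 90.00° ✓; |HC| = 9.900 ✓; ∠(HC, CT) = 90.00° ✓; |CT| = 32.50 ✓; |GT| = 54.98 ✓.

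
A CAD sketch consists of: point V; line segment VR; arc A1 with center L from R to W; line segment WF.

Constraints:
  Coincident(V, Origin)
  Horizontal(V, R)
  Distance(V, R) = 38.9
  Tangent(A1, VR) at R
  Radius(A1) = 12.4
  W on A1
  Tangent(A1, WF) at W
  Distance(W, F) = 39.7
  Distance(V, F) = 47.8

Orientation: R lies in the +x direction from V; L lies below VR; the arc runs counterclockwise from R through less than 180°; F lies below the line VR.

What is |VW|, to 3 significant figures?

28.4

V is at the origin; VR is horizontal with |VR| = 38.9 and R on the +x side, so R = (38.9, 0.00). A1 meets VR tangentially, so LR is at right angles to VR, so L = R + (0, -12.4) = (38.9, -12.4). Since LW ⟂ WF (tangency), |LF| = √(12.4² + 39.7²) = 41.6 regardless of where W sits on A1. So F lies on both circle(V, 47.8) and circle(L, 41.6); the below-VR intersection is F = (14.0, -45.7). W is the foot of the tangent from F: W = (27.2, -8.27).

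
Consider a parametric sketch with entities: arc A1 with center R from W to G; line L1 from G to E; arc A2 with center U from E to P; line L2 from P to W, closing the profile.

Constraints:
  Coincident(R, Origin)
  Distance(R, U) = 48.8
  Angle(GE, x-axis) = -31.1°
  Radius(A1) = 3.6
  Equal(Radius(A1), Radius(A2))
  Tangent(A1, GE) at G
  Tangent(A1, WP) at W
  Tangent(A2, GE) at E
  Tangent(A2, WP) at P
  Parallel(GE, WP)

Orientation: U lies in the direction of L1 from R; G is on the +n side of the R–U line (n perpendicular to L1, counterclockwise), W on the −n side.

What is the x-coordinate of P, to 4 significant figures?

39.93

The slot axis is L1's direction at -31.1°, so u = (cos -31.1°, sin -31.1°) = (0.8563, -0.5165) and n = (−sin -31.1°, cos -31.1°) = (0.5165, 0.8563). R is at the origin and U lies 48.8 along u from R, so U = 48.8·u = (41.79, -25.21). Tangency of A1 to both parallel lines with radius 3.6 puts G and W at R ± 3.6·n: G = (1.860, 3.083), W = (-1.860, -3.083). Equal radii place E and P the same way about U: E = U + 3.6·n = (43.65, -22.12), P = U − 3.6·n = (39.93, -28.29). So P.x = 39.93.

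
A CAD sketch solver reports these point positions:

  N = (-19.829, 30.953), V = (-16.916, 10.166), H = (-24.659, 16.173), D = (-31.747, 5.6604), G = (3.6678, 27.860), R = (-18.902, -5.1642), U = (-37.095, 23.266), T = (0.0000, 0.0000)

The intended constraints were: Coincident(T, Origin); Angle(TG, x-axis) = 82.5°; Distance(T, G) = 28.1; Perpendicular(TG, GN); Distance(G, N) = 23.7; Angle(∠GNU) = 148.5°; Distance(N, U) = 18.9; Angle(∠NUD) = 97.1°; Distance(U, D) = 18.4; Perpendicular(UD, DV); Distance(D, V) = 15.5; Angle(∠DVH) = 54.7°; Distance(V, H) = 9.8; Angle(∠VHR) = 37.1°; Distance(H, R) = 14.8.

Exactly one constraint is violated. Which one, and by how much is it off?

Distance(H, R) = 14.8 — off by 7.30.

T = (0.00, 0.00) ✓; TG at 82.50° ✓; |TG| = 28.10 ✓; ∠(TG, GN) = 90.00° ✓; |GN| = 23.70 ✓; ∠GNU = 148.5° ✓; |NU| = 18.90 ✓; ∠NUD = 97.10° ✓; |UD| = 18.40 ✓; ∠(UD, DV) = 90.00° ✓; |DV| = 15.50 ✓; ∠DVH = 54.70° ✓; |VH| = 9.800 ✓; ∠VHR = 37.10° ✓; |HR| = 22.10 ✗.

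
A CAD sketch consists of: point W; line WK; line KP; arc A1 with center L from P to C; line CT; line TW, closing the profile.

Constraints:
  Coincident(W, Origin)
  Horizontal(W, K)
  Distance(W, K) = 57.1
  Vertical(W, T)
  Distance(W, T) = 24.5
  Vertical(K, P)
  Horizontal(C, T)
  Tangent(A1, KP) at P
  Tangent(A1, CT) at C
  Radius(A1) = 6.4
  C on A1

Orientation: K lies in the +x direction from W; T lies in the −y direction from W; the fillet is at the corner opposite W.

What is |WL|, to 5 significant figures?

53.834

WT is vertical with |WT| = 24.5 and T on the −y side, so T = (0.0000, -24.500). The virtual corner opposite W is at (57.100, -24.500). A1 meets KP tangentially, so LP is at right angles to KP and since A1 is tangent to CT there, LC ⟂ CT, with radius 6.4, so the center L sits 6.4 in from both sides at L = (50.700, -18.100). Then |WL| = |L − W| = 53.834.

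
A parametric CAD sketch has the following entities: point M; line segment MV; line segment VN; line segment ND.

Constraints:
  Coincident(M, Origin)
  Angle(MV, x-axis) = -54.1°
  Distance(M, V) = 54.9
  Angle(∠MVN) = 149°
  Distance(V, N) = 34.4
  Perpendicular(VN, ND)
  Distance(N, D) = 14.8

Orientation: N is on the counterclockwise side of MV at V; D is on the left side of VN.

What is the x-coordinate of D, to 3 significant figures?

69.6

M is at the origin; MV runs at -54.1° with length 54.9, so V = 54.9·(cos -54.1°, sin -54.1°) = (32.2, -44.5). ∠MVN = 149.0°, so VN runs at -54.1° + (180° − 149.0°) = -23.1° from the x-axis; with |VN| = 34.4, N = V + 34.4·(cos -23.1°, sin -23.1°) = (63.8, -58.0). The perpendicularity gives ND at right angles to VN; with |ND| = 14.8 on the left of VN, D = N + 14.8·(0.392, 0.920) = (69.6, -44.4). So D.x = 69.6.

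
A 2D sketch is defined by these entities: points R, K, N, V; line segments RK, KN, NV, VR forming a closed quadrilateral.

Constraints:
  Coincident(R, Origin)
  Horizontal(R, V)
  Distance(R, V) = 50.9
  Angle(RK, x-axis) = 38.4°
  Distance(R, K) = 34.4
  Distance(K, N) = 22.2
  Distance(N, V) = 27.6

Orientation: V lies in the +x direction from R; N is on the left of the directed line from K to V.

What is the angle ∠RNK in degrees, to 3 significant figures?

13.7°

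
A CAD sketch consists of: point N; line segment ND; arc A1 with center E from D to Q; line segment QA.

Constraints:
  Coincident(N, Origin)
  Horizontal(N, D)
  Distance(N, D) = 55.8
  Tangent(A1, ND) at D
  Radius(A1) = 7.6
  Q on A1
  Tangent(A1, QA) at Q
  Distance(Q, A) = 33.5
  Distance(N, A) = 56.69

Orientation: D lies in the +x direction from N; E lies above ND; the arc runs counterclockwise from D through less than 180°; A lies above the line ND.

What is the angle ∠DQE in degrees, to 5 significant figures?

26.181°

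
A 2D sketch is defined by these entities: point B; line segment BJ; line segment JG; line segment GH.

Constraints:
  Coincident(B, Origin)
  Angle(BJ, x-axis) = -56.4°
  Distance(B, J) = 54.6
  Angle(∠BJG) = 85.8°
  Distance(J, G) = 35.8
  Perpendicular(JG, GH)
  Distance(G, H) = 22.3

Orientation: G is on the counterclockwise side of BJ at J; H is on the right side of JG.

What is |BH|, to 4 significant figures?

83.08

∠BJG = 85.8°, so JG runs at -56.4° + (180° − 85.8°) = 37.80° from the x-axis; with |JG| = 35.8, G = J + 35.8·(cos 37.80°, sin 37.80°) = (58.50, -23.54). JG is perpendicular to GH; with |GH| = 22.3 on the right of JG, H = G + 22.3·(0.6129, -0.7902) = (72.17, -41.16). Then |BH| = |H − B| = 83.08.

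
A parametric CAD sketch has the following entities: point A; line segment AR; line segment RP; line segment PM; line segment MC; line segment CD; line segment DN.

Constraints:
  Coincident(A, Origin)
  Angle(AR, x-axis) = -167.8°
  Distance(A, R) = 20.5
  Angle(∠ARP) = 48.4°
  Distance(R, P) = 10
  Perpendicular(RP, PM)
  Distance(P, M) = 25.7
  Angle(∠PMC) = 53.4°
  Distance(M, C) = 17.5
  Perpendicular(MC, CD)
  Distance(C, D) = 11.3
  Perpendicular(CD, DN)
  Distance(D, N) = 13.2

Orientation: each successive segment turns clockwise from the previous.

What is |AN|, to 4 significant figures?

1.307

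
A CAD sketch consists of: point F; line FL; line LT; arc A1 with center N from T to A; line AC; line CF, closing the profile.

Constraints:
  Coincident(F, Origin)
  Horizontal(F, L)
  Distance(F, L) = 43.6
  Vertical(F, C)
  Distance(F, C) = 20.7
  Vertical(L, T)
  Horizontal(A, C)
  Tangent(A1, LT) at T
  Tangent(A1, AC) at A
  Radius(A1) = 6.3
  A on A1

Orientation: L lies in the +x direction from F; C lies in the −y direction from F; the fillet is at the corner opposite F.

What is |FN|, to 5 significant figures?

39.983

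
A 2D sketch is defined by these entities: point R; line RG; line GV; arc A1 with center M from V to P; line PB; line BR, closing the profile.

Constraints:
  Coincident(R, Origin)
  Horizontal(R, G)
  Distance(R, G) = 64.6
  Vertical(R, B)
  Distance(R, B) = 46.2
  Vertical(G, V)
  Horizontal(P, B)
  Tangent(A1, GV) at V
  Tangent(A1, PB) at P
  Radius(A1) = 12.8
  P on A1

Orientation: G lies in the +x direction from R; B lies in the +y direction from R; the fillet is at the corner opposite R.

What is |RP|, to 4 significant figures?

69.41

R is at the origin; R and G share the same y with |RG| = 64.6 and G on the +x side, so G = (64.60, 0.000). RB is vertical with |RB| = 46.2 and B on the +y side, so B = (0.000, 46.20). The virtual corner opposite R is at (64.60, 46.20). Since A1 is tangent to GV there, MV ⟂ GV and the tangent condition forces MP to be normal to PB, with radius 12.8, so the center M sits 12.8 in from both sides at M = (51.80, 33.40). That places the tangent points at V = (64.60, 33.40) on GV and P = (51.80, 46.20) on PB. Then |RP| = |P − R| = 69.41.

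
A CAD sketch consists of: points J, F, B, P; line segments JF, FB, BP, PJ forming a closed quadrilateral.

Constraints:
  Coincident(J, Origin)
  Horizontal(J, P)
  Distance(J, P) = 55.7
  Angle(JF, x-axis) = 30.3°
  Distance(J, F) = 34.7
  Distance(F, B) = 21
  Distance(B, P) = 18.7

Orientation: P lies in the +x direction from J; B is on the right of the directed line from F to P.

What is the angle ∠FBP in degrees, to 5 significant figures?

103.13°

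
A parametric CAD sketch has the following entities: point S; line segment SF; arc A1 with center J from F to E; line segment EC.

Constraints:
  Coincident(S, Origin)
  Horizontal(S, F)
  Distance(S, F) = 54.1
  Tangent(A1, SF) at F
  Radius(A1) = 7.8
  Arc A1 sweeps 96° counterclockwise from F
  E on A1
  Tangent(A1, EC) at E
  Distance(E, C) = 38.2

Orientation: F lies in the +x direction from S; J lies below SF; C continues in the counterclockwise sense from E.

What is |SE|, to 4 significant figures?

47.14

S is at the origin; SF is horizontal with |SF| = 54.1 and F on the +x side, so F = (54.10, 0.000). Since A1 is tangent to SF there, JF ⟂ SF, so J = F + (0, -7.8) = (54.10, -7.800). On A1, F sits at bearing 90° from J; a 96° counterclockwise sweep puts E at bearing 186°, so E = J + 7.8·(cos 186°, sin 186°) = (46.34, -8.615). Then |SE| = |E − S| = 47.14.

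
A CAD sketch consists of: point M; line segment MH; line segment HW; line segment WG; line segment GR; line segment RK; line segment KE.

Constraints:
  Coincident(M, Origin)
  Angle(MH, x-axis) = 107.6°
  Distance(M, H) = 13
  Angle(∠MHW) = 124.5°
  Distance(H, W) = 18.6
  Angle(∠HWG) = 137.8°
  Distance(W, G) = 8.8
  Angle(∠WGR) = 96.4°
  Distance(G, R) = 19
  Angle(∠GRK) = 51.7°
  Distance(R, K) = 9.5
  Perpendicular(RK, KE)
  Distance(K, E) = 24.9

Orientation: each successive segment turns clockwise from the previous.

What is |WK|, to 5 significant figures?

14.152

M is at the origin; MH runs at 107.6° with length 13.0, so H = (-3.9308, 12.391). ∠MHW = 124.5° gives HW at 52.100° from the x-axis; with |HW| = 18.6, W = (7.4949, 27.068). ∠HWG = 137.8° gives WG at 9.9000° from the x-axis; with |WG| = 8.8, G = (16.164, 28.581). ∠WGR = 96.4° gives GR at -73.700° from the x-axis; with |GR| = 19.0, R = (21.497, 10.345). ∠GRK = 51.7° gives RK at 158.00° from the x-axis; with |RK| = 9.5, K = (12.688, 13.904). Then |WK| = |K − W| = 14.152.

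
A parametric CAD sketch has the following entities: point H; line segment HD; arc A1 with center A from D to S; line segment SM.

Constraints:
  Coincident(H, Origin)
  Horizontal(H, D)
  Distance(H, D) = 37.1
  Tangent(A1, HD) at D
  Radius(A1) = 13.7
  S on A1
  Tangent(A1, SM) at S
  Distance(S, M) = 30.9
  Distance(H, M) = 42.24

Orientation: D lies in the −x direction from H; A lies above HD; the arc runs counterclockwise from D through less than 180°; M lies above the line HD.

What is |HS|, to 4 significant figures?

25.89

H is at the origin; HD is horizontal with |HD| = 37.1 and D on the −x side, so D = (-37.10, 0.000). Tangency of A1 to HD means the radius AD is perpendicular to HD, so A = D + (0, 13.7) = (-37.10, 13.70). Since AS ⟂ SM (tangency), |AM| = √(13.7² + 30.9²) = 33.80 regardless of where S sits on A1. So M lies on both circle(H, 42.24) and circle(A, 33.80); the above-HD intersection is M = (-15.17, 39.42). S is the foot of the tangent from M: S = (-23.97, 9.800).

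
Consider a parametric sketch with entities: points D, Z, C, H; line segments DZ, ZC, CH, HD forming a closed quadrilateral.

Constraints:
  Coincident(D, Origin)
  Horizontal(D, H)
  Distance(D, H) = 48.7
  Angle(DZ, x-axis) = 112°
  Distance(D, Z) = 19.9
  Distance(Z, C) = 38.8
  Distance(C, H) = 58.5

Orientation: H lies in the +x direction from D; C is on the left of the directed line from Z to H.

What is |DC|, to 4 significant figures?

51.64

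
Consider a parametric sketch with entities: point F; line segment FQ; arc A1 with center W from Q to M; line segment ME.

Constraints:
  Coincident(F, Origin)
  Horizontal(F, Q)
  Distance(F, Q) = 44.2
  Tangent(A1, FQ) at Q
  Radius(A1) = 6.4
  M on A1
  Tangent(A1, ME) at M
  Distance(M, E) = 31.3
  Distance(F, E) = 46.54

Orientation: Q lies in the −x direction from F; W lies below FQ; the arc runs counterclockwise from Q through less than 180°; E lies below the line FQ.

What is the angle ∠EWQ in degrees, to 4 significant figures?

154.4°

F is at the origin; FQ is horizontal with |FQ| = 44.2 and Q on the −x side, so Q = (-44.20, 0.000). The tangent condition forces WQ to be normal to FQ, so W = Q + (0, -6.4) = (-44.20, -6.400). Since WM ⟂ ME (tangency), |WE| = √(6.4² + 31.3²) = 31.95 regardless of where M sits on A1. So E lies on both circle(F, 46.54) and circle(W, 31.95); the below-FQ intersection is E = (-30.42, -35.22). M is the foot of the tangent from E: M = (-49.30, -10.26).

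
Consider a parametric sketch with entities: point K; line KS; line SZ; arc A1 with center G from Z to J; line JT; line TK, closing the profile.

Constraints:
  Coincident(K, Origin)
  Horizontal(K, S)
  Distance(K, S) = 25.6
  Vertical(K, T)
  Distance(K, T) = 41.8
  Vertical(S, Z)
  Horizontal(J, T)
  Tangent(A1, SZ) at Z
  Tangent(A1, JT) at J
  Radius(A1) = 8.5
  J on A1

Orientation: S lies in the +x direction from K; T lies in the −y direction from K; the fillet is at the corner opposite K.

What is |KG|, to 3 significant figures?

37.4

K and T share the same x with |KT| = 41.8 and T on the −y side, so T = (0.00, -41.8). The virtual corner opposite K is at (25.6, -41.8). Tangency of A1 to SZ means the radius GZ is perpendicular to SZ and the tangent condition forces GJ to be normal to JT, with radius 8.5, so the center G sits 8.5 in from both sides at G = (17.1, -33.3). Then |KG| = |G − K| = 37.4.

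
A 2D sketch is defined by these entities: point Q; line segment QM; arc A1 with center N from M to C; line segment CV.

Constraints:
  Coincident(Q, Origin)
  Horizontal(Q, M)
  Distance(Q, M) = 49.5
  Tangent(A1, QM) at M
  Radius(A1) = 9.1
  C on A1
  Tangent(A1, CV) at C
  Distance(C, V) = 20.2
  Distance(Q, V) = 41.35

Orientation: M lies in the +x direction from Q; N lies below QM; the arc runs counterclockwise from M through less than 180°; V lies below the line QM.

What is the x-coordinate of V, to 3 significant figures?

33.4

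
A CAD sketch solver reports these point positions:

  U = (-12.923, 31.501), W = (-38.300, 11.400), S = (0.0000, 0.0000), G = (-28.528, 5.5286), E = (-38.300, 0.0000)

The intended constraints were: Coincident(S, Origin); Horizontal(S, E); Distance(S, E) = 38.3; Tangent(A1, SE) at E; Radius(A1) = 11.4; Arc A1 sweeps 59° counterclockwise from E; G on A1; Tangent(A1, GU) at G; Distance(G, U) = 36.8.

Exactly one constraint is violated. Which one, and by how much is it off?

Distance(G, U) = 36.8 — off by 6.50.

S = (0.00, 0.00) ✓; S.y = 0.00, E.y = 0.00 ✓; |SE| = 38.30 ✓; ∠(WE, ES) = 90.00° ✓; |WE| = 11.40 ✓; bearing(W→G) − bearing(W→E) = 59.00° ✓; |WG| = 11.40 ✓; ∠(WG, GU) = 90.00° ✓; |GU| = 30.30 ✗.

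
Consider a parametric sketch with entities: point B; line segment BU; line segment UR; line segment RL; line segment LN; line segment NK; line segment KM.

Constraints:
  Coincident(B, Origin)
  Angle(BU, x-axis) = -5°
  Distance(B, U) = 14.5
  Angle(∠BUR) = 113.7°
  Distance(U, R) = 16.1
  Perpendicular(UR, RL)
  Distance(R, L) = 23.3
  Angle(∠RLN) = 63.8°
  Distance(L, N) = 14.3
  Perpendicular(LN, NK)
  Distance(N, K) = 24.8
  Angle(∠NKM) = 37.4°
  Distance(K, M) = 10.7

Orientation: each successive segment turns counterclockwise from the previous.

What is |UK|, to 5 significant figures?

15.162

B is at the origin; BU runs at -5.0° with length 14.5, so U = (14.445, -1.2638). ∠BUR = 113.7° gives UR at 61.300° from the x-axis; with |UR| = 16.1, R = (22.176, 12.858). UR is perpendicular to RL, so RL runs at 151.30°; with |RL| = 23.3, L = (1.7389, 24.048). ∠RLN = 63.8° gives LN at -92.500° from the x-axis; with |LN| = 14.3, N = (1.1152, 9.7611). The perpendicularity gives NK at right angles to LN, so NK runs at -2.5000°; with |NK| = 24.8, K = (25.892, 8.6794). Then |UK| = |K − U| = 15.162.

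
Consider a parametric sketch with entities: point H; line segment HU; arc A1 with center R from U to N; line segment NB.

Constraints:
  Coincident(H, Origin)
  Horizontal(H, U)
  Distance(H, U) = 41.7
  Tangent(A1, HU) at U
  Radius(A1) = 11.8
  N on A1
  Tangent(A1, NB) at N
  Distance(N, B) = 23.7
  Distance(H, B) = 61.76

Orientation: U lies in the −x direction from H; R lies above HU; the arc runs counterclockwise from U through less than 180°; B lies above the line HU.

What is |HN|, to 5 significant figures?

38.616

H is at the origin; HU is horizontal with |HU| = 41.7 and U on the −x side, so U = (-41.700, 0.0000). Tangency of A1 to HU means the radius RU is perpendicular to HU, so R = U + (0, 11.8) = (-41.700, 11.800). Since RN ⟂ NB (tangency), |RB| = √(11.8² + 23.7²) = 26.475 regardless of where N sits on A1. So B lies on both circle(H, 61.76) and circle(R, 26.475); the above-HU intersection is B = (-49.338, 37.149). N is the foot of the tangent from B: N = (-33.103, 19.883).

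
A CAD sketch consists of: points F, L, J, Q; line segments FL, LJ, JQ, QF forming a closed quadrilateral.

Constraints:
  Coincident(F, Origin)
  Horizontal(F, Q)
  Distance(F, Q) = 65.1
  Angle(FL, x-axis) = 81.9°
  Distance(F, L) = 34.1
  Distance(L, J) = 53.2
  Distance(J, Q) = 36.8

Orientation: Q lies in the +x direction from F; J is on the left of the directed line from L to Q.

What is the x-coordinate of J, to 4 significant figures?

57.95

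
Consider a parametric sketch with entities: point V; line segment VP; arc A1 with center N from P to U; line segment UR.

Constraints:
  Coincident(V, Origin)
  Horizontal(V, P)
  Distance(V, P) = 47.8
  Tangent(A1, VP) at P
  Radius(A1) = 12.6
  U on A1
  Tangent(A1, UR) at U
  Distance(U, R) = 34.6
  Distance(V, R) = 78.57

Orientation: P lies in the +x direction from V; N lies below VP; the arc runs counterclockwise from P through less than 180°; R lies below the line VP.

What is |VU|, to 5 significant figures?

44.641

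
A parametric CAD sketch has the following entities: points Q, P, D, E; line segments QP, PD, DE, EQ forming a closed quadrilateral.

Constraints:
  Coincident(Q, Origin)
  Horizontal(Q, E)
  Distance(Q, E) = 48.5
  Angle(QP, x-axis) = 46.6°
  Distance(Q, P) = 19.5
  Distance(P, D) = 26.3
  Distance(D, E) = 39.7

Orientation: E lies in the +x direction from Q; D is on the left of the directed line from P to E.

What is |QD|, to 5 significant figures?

45.750

Checks: |QE| = 48.50 ✓; |QP| = 19.50 ✓; |PD| = 26.30 ✓; |DE| = 39.70 ✓.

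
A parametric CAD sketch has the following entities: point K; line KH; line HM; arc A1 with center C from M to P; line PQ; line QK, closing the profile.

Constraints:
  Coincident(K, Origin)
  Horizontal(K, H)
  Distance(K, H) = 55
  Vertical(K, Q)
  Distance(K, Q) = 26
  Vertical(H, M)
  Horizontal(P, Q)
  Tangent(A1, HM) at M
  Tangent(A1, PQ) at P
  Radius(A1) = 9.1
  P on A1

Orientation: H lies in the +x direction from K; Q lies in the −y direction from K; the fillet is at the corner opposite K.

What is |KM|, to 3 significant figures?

57.5

K is at the origin; K and H share the same y with |KH| = 55.0 and H on the +x side, so H = (55.0, 0.00). K and Q share the same x with |KQ| = 26.0 and Q on the −y side, so Q = (0.00, -26.0). The virtual corner opposite K is at (55.0, -26.0). A1 meets HM tangentially, so CM is at right angles to HM and the tangent condition forces CP to be normal to PQ, with radius 9.1, so the center C sits 9.1 in from both sides at C = (45.9, -16.9). That places the tangent points at M = (55.0, -16.9) on HM and P = (45.9, -26.0) on PQ. Then |KM| = |M − K| = 57.5.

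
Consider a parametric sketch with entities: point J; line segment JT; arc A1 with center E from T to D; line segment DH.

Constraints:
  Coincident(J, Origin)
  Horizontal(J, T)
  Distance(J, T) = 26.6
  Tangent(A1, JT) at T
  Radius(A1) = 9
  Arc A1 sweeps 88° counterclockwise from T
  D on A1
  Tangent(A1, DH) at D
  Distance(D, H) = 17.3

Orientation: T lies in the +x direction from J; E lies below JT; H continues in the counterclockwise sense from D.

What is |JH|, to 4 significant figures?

31.04

On A1, T sits at bearing 90° from E; an 88° counterclockwise sweep puts D at bearing 178°, so D = E + 9.0·(cos 178°, sin 178°) = (17.61, -8.686). The tangent condition forces ED to be normal to DH, so DH runs along (−sin 178°, cos 178°); with |DH| = 17.3, H = (17.00, -25.98). Then |JH| = |H − J| = 31.04.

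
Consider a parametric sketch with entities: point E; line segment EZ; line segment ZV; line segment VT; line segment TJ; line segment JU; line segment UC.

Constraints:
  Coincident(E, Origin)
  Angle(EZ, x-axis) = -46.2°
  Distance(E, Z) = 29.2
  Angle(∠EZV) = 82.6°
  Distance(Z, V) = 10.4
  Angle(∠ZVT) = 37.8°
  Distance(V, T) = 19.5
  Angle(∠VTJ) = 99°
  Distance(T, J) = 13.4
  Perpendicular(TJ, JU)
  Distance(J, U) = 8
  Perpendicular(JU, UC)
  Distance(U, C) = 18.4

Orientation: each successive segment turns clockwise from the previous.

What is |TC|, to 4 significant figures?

9.434

E is at the origin; EZ runs at -46.2° with length 29.2, so Z = (20.21, -21.08). ∠EZV = 82.6° gives ZV at -143.6° from the x-axis; with |ZV| = 10.4, V = (11.84, -27.25). ∠ZVT = 37.8° gives VT at 74.20° from the x-axis; with |VT| = 19.5, T = (17.15, -8.484). ∠VTJ = 99.0° gives TJ at -6.800° from the x-axis; with |TJ| = 13.4, J = (30.45, -10.07). TJ is perpendicular to JU, so JU runs at -96.80°; with |JU| = 8.0, U = (29.51, -18.01). JU ⟂ UC, so UC runs at 173.2°; with |UC| = 18.4, C = (11.24, -15.84). Then |TC| = |C − T| = 9.434.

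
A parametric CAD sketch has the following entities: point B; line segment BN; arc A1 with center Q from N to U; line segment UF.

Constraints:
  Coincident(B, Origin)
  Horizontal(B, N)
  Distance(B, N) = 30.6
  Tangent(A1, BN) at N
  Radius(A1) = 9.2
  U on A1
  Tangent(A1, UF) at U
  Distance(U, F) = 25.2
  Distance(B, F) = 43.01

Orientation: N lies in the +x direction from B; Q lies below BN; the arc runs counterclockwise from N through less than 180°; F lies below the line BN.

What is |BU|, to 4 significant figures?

23.82

B is at the origin; BN is horizontal with |BN| = 30.6 and N on the +x side, so N = (30.60, 0.000). Tangency of A1 to BN means the radius QN is perpendicular to BN, so Q = N + (0, -9.2) = (30.60, -9.200). Since QU ⟂ UF (tangency), |QF| = √(9.2² + 25.2²) = 26.83 regardless of where U sits on A1. So F lies on both circle(B, 43.01) and circle(Q, 26.83); the below-BN intersection is F = (24.53, -35.33). U is the foot of the tangent from F: U = (21.47, -10.32).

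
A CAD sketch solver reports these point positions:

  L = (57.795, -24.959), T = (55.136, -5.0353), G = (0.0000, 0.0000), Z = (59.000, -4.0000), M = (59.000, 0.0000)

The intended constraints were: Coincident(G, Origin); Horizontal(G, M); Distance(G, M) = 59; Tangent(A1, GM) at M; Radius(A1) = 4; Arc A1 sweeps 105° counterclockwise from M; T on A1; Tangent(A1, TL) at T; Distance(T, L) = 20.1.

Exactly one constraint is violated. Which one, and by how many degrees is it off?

Tangent(A1, TL) at T — off by 7.40°.

G = (0.00, 0.00) ✓; G.y = 0.00, M.y = 0.00 ✓; |GM| = 59.00 ✓; ∠(ZM, MG) = 90.00° ✓; |ZM| = 4.000 ✓; bearing(Z→T) − bearing(Z→M) = 105.0° ✓; |ZT| = 4.000 ✓; ∠(ZT, TL) = 97.40° ✗; |TL| = 20.10 ✓.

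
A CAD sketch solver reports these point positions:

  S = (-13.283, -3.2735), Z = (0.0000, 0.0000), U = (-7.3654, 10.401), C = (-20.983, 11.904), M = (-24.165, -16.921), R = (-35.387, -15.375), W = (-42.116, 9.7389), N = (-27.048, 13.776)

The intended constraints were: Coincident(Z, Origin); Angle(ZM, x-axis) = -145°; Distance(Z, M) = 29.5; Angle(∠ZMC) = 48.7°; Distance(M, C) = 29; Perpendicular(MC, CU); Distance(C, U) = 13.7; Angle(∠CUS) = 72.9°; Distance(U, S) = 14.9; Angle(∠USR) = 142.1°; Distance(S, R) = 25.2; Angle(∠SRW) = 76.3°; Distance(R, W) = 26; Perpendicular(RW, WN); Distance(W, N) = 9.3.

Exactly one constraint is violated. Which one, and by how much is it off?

Distance(W, N) = 9.3 — off by 6.30.

Z = (0.00, 0.00) ✓; ZM at -145.0° ✓; |ZM| = 29.50 ✓; ∠ZMC = 48.70° ✓; |MC| = 29.00 ✓; ∠(MC, CU) = 90.00° ✓; |CU| = 13.70 ✓; ∠CUS = 72.90° ✓; |US| = 14.90 ✓; ∠USR = 142.1° ✓; |SR| = 25.20 ✓; ∠SRW = 76.30° ✓; |RW| = 26.00 ✓; ∠(RW, WN) = 90.00° ✓; |WN| = 15.60 ✗.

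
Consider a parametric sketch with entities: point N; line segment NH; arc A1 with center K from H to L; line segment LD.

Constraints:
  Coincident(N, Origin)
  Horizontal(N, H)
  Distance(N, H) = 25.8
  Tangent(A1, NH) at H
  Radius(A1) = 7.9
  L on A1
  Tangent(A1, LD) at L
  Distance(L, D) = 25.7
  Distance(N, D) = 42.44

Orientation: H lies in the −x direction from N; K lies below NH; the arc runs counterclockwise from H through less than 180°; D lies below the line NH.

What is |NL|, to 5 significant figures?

34.873

N is at the origin; N and H share the same y with |NH| = 25.8 and H on the −x side, so H = (-25.800, 0.0000). The tangent condition forces KH to be normal to NH, so K = H + (0, -7.9) = (-25.800, -7.9000). Since KL ⟂ LD (tangency), |KD| = √(7.9² + 25.7²) = 26.887 regardless of where L sits on A1. So D lies on both circle(N, 42.44) and circle(K, 26.887); the below-NH intersection is D = (-24.366, -34.749). L is the foot of the tangent from D: L = (-33.217, -10.621).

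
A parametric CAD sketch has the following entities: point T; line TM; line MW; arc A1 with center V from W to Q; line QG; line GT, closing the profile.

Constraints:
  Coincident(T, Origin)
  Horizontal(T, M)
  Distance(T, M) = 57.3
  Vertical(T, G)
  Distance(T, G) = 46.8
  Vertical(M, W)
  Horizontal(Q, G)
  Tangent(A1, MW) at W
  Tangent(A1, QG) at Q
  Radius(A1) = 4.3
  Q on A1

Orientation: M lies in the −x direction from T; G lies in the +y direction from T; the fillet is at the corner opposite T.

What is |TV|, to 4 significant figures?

67.94

T is at the origin; T and M share the same y with |TM| = 57.3 and M on the −x side, so M = (-57.30, 0.000). T and G share the same x with |TG| = 46.8 and G on the +y side, so G = (0.000, 46.80). The virtual corner opposite T is at (-57.30, 46.80). A1 meets MW tangentially, so VW is at right angles to MW and A1 meets QG tangentially, so VQ is at right angles to QG, with radius 4.3, so the center V sits 4.3 in from both sides at V = (-53.00, 42.50). Then |TV| = |V − T| = 67.94.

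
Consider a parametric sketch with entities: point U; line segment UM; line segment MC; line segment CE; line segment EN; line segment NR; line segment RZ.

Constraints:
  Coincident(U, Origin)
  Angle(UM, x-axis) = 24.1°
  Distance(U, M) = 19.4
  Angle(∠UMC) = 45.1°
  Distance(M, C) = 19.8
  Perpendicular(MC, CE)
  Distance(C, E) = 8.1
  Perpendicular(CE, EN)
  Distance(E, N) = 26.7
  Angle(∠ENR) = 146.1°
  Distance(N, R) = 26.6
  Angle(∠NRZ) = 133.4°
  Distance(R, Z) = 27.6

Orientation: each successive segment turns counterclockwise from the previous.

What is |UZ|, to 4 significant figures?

67.12

U is at the origin; UM runs at 24.1° with length 19.4, so M = (17.71, 7.922). ∠UMC = 45.1° gives MC at 159.0° from the x-axis; with |MC| = 19.8, C = (-0.7759, 15.02). MC is perpendicular to CE, so CE runs at -111.0°; with |CE| = 8.1, E = (-3.679, 7.455). CE ⟂ EN, so EN runs at -21.00°; with |EN| = 26.7, N = (21.25, -2.113). ∠ENR = 146.1° gives NR at 12.90° from the x-axis; with |NR| = 26.6, R = (47.18, 3.825). ∠NRZ = 133.4° gives RZ at 59.50° from the x-axis; with |RZ| = 27.6, Z = (61.18, 27.61). Then |UZ| = |Z − U| = 67.12.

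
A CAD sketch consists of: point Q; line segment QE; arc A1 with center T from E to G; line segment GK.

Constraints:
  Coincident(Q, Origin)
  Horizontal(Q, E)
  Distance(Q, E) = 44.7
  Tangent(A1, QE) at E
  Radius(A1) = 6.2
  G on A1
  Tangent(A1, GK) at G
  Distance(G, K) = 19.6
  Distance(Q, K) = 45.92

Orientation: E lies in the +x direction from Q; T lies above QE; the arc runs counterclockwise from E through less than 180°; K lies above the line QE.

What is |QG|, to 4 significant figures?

50.67

Checks: |TG| = 6.200 ✓; ∠(TG, GK) = 90.00° ✓; |GK| = 19.60 ✓; |QK| = 45.92 ✓.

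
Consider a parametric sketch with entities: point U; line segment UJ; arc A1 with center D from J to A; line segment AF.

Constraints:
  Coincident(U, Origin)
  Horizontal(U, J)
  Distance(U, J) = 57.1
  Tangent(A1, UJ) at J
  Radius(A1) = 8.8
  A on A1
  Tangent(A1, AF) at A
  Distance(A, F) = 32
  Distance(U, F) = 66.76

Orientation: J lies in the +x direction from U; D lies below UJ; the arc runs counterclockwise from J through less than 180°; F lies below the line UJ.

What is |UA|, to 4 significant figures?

49.36

U is at the origin; U and J share the same y with |UJ| = 57.1 and J on the +x side, so J = (57.10, 0.000). Since A1 is tangent to UJ there, DJ ⟂ UJ, so D = J + (0, -8.8) = (57.10, -8.800). Since DA ⟂ AF (tangency), |DF| = √(8.8² + 32.0²) = 33.19 regardless of where A sits on A1. So F lies on both circle(U, 66.76) and circle(D, 33.19); the below-UJ intersection is F = (52.20, -41.62). A is the foot of the tangent from F: A = (48.36, -9.854).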